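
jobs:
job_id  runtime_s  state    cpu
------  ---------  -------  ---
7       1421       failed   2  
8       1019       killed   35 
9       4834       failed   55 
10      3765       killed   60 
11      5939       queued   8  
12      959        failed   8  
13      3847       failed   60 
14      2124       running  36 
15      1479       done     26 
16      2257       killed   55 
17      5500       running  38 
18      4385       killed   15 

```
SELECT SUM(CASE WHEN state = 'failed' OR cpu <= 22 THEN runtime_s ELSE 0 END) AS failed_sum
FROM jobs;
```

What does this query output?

21385

job_id=7: ✓ → 1421
job_id=8: ✗
job_id=9: ✓ → 4834
job_id=10: ✗
job_id=11: ✓ → 5939
job_id=12: ✓ → 959
job_id=13: ✓ → 3847
job_id=14: ✗
job_id=15: ✗
job_id=16: ✗
job_id=17: ✗
job_id=18: ✓ → 4385
failed_sum = 1421 + 4834 + 5939 + 959 + 3847 + 4385 = 21385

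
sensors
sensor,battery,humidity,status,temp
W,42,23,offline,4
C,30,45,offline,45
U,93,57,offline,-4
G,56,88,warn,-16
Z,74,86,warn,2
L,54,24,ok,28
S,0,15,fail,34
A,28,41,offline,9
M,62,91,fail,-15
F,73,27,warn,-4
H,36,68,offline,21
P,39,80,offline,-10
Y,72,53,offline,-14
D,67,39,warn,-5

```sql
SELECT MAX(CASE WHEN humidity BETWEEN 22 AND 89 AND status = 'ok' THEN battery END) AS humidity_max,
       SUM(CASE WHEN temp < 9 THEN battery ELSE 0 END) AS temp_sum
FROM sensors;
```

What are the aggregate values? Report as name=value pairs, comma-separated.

[humidity_max: humidity BETWEEN 22 AND 89 AND status = 'ok']
sensor=W: ✗
sensor=C: ✗
sensor=U: ✗
sensor=G: ✗
sensor=Z: ✗
sensor=L: ✓ → 54
sensor=S: ✗
sensor=A: ✗
sensor=M: ✗
sensor=F: ✗
sensor=H: ✗
sensor=P: ✗
sensor=Y: ✗
sensor=D: ✗
humidity_max = MAX(54) = 54
—
[temp_sum: temp < 9]
sensor=W: ✓ → 42
sensor=C: ✗
sensor=U: ✓ → 93
sensor=G: ✓ → 56
sensor=Z: ✓ → 74
sensor=L: ✗
sensor=S: ✗
sensor=A: ✗
sensor=M: ✓ → 62
sensor=F: ✓ → 73
sensor=H: ✗
sensor=P: ✓ → 39
sensor=Y: ✓ → 72
sensor=D: ✓ → 67
temp_sum = 42 + 93 + 56 + 74 + 62 + 73 + 39 + 72 + 67 = 578

humidity_max=54, temp_sum=578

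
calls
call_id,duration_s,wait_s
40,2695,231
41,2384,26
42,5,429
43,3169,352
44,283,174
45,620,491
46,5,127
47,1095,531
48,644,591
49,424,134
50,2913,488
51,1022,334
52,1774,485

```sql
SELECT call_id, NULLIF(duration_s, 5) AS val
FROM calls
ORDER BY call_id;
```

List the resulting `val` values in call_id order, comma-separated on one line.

call_id=40: duration_s=2695 vs 5: differ → 2695
call_id=41: duration_s=2384 vs 5: differ → 2384
call_id=42: duration_s=5 vs 5: equal → NULL
call_id=43: duration_s=3169 vs 5: differ → 3169
call_id=44: duration_s=283 vs 5: differ → 283
call_id=45: duration_s=620 vs 5: differ → 620
call_id=46: duration_s=5 vs 5: equal → NULL
call_id=47: duration_s=1095 vs 5: differ → 1095
call_id=48: duration_s=644 vs 5: differ → 644
call_id=49: duration_s=424 vs 5: differ → 424
call_id=50: duration_s=2913 vs 5: differ → 2913
call_id=51: duration_s=1022 vs 5: differ → 1022
call_id=52: duration_s=1774 vs 5: differ → 1774

2695, 2384, NULL, 3169, 283, 620, NULL, 1095, 644, 424, 2913, 1022, 1774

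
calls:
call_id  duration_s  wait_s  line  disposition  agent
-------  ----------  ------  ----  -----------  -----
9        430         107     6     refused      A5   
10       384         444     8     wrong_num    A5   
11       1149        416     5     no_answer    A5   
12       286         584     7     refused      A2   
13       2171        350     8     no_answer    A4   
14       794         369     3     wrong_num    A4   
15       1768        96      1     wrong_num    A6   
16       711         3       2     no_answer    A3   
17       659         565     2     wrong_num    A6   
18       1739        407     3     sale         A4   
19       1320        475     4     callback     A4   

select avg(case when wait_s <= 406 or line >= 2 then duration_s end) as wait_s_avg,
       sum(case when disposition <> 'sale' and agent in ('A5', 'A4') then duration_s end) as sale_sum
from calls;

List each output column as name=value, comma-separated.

wait_s_avg=1037.3636363636, sale_sum=6248

[wait_s_avg: wait_s <= 406 or line >= 2]
call_id=9: ✓ → 430
call_id=10: ✓ → 384
call_id=11: ✓ → 1149
call_id=12: ✓ → 286
call_id=13: ✓ → 2171
call_id=14: ✓ → 794
call_id=15: ✓ → 1768
call_id=16: ✓ → 711
call_id=17: ✓ → 659
call_id=18: ✓ → 1739
call_id=19: ✓ → 1320
wait_s_avg = (430 + 384 + 1149 + 286 + 2171 + 794 + 1768 + 711 + 659 + 1739 + 1320) / 11 = 1037.3636363636
—
[sale_sum: disposition <> 'sale' and agent in ('A5', 'A4')]
call_id=9: ✓ → 430
call_id=10: ✓ → 384
call_id=11: ✓ → 1149
call_id=12: ✗
call_id=13: ✓ → 2171
call_id=14: ✓ → 794
call_id=15: ✗
call_id=16: ✗
call_id=17: ✗
call_id=18: ✗
call_id=19: ✓ → 1320
sale_sum = 430 + 384 + 1149 + 2171 + 794 + 1320 = 6248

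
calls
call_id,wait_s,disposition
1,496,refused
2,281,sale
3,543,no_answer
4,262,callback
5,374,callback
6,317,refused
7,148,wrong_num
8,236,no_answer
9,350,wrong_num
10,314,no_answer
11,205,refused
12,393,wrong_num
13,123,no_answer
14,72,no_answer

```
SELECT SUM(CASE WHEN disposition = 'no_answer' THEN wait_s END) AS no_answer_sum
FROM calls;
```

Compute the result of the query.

call_id=1: ✗
call_id=2: ✗
call_id=3: ✓ → 543
call_id=4: ✗
call_id=5: ✗
call_id=6: ✗
call_id=7: ✗
call_id=8: ✓ → 236
call_id=9: ✗
call_id=10: ✓ → 314
call_id=11: ✗
call_id=12: ✗
call_id=13: ✓ → 123
call_id=14: ✓ → 72
no_answer_sum = 543 + 236 + 314 + 123 + 72 = 1288

1288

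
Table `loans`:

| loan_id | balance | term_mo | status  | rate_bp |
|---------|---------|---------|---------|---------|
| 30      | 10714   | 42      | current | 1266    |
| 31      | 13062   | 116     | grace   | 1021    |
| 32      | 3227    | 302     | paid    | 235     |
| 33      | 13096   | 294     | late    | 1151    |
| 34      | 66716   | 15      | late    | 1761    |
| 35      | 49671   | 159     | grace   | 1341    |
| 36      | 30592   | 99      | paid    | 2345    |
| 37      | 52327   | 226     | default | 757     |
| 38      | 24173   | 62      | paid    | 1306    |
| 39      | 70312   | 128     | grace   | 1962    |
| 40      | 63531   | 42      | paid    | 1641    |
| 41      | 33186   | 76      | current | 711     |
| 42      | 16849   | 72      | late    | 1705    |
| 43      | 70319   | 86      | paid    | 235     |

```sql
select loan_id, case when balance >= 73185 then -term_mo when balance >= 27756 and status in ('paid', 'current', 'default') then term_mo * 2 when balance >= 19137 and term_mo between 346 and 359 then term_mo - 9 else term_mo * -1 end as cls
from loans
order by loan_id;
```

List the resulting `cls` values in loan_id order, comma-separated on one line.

-42, -116, -302, -294, -15, -159, 198, 452, -62, -128, 84, 152, -72, 172

loan_id=30: ELSE → -42
loan_id=31: ELSE → -116
loan_id=32: ELSE → -302
loan_id=33: ELSE → -294
loan_id=34: ELSE → -15
loan_id=35: ELSE → -159
loan_id=36: balance >= 27756 and status in ('paid', 'current', 'default') → 198
loan_id=37: balance >= 27756 and status in ('paid', 'current', 'default') → 452
loan_id=38: ELSE → -62
loan_id=39: ELSE → -128
loan_id=40: balance >= 27756 and status in ('paid', 'current', 'default') → 84
loan_id=41: balance >= 27756 and status in ('paid', 'current', 'default') → 152
loan_id=42: ELSE → -72
loan_id=43: balance >= 27756 and status in ('paid', 'current', 'default') → 172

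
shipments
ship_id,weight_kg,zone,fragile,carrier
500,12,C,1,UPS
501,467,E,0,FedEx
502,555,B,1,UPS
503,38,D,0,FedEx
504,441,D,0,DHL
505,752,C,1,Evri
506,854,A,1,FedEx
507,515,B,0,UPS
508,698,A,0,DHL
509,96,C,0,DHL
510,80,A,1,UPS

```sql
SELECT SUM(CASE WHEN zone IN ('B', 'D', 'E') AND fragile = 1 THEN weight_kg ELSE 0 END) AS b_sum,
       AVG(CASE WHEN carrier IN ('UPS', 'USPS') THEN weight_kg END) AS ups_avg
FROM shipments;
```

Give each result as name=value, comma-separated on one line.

[b_sum: zone IN ('B', 'D', 'E') AND fragile = 1]
ship_id=500: ✗
ship_id=501: ✗
ship_id=502: ✓ → 555
ship_id=503: ✗
ship_id=504: ✗
ship_id=505: ✗
ship_id=506: ✗
ship_id=507: ✗
ship_id=508: ✗
ship_id=509: ✗
ship_id=510: ✗
b_sum = 555
—
[ups_avg: carrier IN ('UPS', 'USPS')]
ship_id=500: ✓ → 12
ship_id=501: ✗
ship_id=502: ✓ → 555
ship_id=503: ✗
ship_id=504: ✗
ship_id=505: ✗
ship_id=506: ✗
ship_id=507: ✓ → 515
ship_id=508: ✗
ship_id=509: ✗
ship_id=510: ✓ → 80
ups_avg = (12 + 555 + 515 + 80) / 4 = 290.5

b_sum=555, ups_avg=290.5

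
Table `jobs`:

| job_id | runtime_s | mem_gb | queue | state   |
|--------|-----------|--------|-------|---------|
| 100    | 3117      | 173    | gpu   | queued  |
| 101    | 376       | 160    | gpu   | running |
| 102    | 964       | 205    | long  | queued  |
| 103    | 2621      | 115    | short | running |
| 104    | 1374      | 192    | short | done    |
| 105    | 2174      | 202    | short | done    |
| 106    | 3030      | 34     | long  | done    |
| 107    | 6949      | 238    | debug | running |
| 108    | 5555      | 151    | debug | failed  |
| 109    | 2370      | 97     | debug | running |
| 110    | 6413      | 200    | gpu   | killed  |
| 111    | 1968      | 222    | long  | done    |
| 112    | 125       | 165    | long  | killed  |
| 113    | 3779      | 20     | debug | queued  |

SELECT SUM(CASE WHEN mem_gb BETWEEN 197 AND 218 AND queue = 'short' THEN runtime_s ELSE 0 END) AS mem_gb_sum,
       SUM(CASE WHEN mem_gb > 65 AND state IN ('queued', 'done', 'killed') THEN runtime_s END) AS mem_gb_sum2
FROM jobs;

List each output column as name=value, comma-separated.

mem_gb_sum=2174, mem_gb_sum2=16135

[mem_gb_sum: mem_gb BETWEEN 197 AND 218 AND queue = 'short']
job_id=100: ✗
job_id=101: ✗
job_id=102: ✗
job_id=103: ✗
job_id=104: ✗
job_id=105: ✓ → 2174
job_id=106: ✗
job_id=107: ✗
job_id=108: ✗
job_id=109: ✗
job_id=110: ✗
job_id=111: ✗
job_id=112: ✗
job_id=113: ✗
mem_gb_sum = 2174
—
[mem_gb_sum2: mem_gb > 65 AND state IN ('queued', 'done', 'killed')]
job_id=100: ✓ → 3117
job_id=101: ✗
job_id=102: ✓ → 964
job_id=103: ✗
job_id=104: ✓ → 1374
job_id=105: ✓ → 2174
job_id=106: ✗
job_id=107: ✗
job_id=108: ✗
job_id=109: ✗
job_id=110: ✓ → 6413
job_id=111: ✓ → 1968
job_id=112: ✓ → 125
job_id=113: ✗
mem_gb_sum2 = 3117 + 964 + 1374 + 2174 + 6413 + 1968 + 125 = 16135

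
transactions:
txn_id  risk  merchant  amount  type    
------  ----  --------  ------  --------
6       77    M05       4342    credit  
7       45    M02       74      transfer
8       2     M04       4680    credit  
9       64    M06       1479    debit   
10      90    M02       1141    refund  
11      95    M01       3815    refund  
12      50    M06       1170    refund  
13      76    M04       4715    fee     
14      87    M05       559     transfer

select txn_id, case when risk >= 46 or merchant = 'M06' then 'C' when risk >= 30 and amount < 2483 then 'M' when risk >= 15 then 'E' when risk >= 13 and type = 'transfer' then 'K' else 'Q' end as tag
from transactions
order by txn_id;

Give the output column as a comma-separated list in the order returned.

C, M, Q, C, C, C, C, C, C

txn_id=6: risk >= 46 or merchant = 'M06' → C
txn_id=7: risk >= 30 and amount < 2483 → M
txn_id=8: ELSE → Q
txn_id=9: risk >= 46 or merchant = 'M06' → C
txn_id=10: risk >= 46 or merchant = 'M06' → C
txn_id=11: risk >= 46 or merchant = 'M06' → C
txn_id=12: risk >= 46 or merchant = 'M06' → C
txn_id=13: risk >= 46 or merchant = 'M06' → C
txn_id=14: risk >= 46 or merchant = 'M06' → C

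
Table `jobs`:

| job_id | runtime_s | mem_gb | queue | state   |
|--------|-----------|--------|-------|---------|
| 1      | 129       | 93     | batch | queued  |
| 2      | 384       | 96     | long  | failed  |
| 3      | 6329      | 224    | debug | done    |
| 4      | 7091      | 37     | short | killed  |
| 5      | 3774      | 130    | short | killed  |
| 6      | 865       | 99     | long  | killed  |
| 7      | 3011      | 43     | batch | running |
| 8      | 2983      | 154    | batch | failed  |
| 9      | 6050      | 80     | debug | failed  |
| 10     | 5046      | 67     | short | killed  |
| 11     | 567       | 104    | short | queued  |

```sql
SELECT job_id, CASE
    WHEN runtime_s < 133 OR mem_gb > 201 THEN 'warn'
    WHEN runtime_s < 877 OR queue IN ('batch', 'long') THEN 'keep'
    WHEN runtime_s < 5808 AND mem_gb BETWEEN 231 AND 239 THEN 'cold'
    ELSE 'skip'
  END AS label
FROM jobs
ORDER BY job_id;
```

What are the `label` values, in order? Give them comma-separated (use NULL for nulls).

job_id=1: runtime_s < 133 OR mem_gb > 201 → warn
job_id=2: runtime_s < 877 OR queue IN ('batch', 'long') → keep
job_id=3: runtime_s < 133 OR mem_gb > 201 → warn
job_id=4: ELSE → skip
job_id=5: ELSE → skip
job_id=6: runtime_s < 877 OR queue IN ('batch', 'long') → keep
job_id=7: runtime_s < 877 OR queue IN ('batch', 'long') → keep
job_id=8: runtime_s < 877 OR queue IN ('batch', 'long') → keep
job_id=9: ELSE → skip
job_id=10: ELSE → skip
job_id=11: runtime_s < 877 OR queue IN ('batch', 'long') → keep

warn, keep, warn, skip, skip, keep, keep, keep, skip, skip, keep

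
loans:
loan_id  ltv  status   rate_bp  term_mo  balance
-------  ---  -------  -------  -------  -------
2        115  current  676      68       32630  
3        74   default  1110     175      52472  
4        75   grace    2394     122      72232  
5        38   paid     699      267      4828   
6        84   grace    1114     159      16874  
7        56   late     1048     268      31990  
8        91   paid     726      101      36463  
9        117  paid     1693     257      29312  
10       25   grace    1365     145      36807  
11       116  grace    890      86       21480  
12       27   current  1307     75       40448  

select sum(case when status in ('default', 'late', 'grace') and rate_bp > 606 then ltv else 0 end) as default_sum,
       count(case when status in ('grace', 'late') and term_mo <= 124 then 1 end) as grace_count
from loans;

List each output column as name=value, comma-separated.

default_sum=430, grace_count=2

[default_sum: status in ('default', 'late', 'grace') and rate_bp > 606]
loan_id=2: ✗
loan_id=3: ✓ → 74
loan_id=4: ✓ → 75
loan_id=5: ✗
loan_id=6: ✓ → 84
loan_id=7: ✓ → 56
loan_id=8: ✗
loan_id=9: ✗
loan_id=10: ✓ → 25
loan_id=11: ✓ → 116
loan_id=12: ✗
default_sum = 74 + 75 + 84 + 56 + 25 + 116 = 430
—
[grace_count: status in ('grace', 'late') and term_mo <= 124]
loan_id=2: ✗
loan_id=3: ✗
loan_id=4: ✓ → 1
loan_id=5: ✗
loan_id=6: ✗
loan_id=7: ✗
loan_id=8: ✗
loan_id=9: ✗
loan_id=10: ✗
loan_id=11: ✓ → 1
loan_id=12: ✗
grace_count = COUNT(1, 1) = 2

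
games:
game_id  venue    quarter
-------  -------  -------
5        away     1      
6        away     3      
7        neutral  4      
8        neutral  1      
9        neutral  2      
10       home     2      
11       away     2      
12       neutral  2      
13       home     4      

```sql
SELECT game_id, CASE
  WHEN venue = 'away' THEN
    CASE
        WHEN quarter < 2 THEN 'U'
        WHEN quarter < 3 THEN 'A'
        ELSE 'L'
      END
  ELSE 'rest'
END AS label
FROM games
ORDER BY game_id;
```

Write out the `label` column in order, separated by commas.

game_id=5: venue='away' → inner[quarter < 2] → U
game_id=6: venue='away' → inner[ELSE] → L
game_id=7: venue='neutral' → outer ELSE → rest
game_id=8: venue='neutral' → outer ELSE → rest
game_id=9: venue='neutral' → outer ELSE → rest
game_id=10: venue='home' → outer ELSE → rest
game_id=11: venue='away' → inner[quarter < 3] → A
game_id=12: venue='neutral' → outer ELSE → rest
game_id=13: venue='home' → outer ELSE → rest

U, L, rest, rest, rest, rest, A, rest, rest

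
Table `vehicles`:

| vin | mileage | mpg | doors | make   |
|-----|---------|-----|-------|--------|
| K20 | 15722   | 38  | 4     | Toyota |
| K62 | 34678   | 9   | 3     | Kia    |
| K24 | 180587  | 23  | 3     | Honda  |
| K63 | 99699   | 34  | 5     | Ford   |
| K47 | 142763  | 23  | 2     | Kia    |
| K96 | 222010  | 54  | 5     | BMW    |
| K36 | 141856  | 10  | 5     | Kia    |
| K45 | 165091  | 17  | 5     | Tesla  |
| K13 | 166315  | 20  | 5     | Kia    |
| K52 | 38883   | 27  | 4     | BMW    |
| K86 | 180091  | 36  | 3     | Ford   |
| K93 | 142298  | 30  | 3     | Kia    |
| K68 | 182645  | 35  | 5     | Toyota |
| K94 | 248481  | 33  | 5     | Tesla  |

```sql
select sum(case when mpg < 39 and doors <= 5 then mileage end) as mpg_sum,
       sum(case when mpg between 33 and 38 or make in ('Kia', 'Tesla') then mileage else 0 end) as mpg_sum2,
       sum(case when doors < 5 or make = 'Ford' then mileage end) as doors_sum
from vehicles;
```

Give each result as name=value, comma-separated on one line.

mpg_sum=1739109, mpg_sum2=1519639, doors_sum=834721

[mpg_sum: mpg < 39 and doors <= 5]
vin=K20: ✓ → 15722
vin=K62: ✓ → 34678
vin=K24: ✓ → 180587
vin=K63: ✓ → 99699
vin=K47: ✓ → 142763
vin=K96: ✗
vin=K36: ✓ → 141856
vin=K45: ✓ → 165091
vin=K13: ✓ → 166315
vin=K52: ✓ → 38883
vin=K86: ✓ → 180091
vin=K93: ✓ → 142298
vin=K68: ✓ → 182645
vin=K94: ✓ → 248481
mpg_sum = 15722 + 34678 + 180587 + 99699 + 142763 + 141856 + 165091 + 166315 + 38883 + 180091 + 142298 + 182645 + 248481 = 1739109
—
[mpg_sum2: mpg between 33 and 38 or make in ('Kia', 'Tesla')]
vin=K20: ✓ → 15722
vin=K62: ✓ → 34678
vin=K24: ✗
vin=K63: ✓ → 99699
vin=K47: ✓ → 142763
vin=K96: ✗
vin=K36: ✓ → 141856
vin=K45: ✓ → 165091
vin=K13: ✓ → 166315
vin=K52: ✗
vin=K86: ✓ → 180091
vin=K93: ✓ → 142298
vin=K68: ✓ → 182645
vin=K94: ✓ → 248481
mpg_sum2 = 15722 + 34678 + 99699 + 142763 + 141856 + 165091 + 166315 + 180091 + 142298 + 182645 + 248481 = 1519639
—
[doors_sum: doors < 5 or make = 'Ford']
vin=K20: ✓ → 15722
vin=K62: ✓ → 34678
vin=K24: ✓ → 180587
vin=K63: ✓ → 99699
vin=K47: ✓ → 142763
vin=K96: ✗
vin=K36: ✗
vin=K45: ✗
vin=K13: ✗
vin=K52: ✓ → 38883
vin=K86: ✓ → 180091
vin=K93: ✓ → 142298
vin=K68: ✗
vin=K94: ✗
doors_sum = 15722 + 34678 + 180587 + 99699 + 142763 + 38883 + 180091 + 142298 = 834721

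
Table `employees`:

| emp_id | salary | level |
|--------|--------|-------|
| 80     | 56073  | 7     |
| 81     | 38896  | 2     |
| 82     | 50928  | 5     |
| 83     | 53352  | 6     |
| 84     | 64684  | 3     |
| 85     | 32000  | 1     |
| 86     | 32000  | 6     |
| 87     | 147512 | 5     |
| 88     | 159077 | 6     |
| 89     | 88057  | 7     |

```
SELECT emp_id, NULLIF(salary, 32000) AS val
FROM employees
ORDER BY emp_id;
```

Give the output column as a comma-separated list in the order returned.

emp_id=80: salary=56073 vs 32000: differ → 56073
emp_id=81: salary=38896 vs 32000: differ → 38896
emp_id=82: salary=50928 vs 32000: differ → 50928
emp_id=83: salary=53352 vs 32000: differ → 53352
emp_id=84: salary=64684 vs 32000: differ → 64684
emp_id=85: salary=32000 vs 32000: equal → NULL
emp_id=86: salary=32000 vs 32000: equal → NULL
emp_id=87: salary=147512 vs 32000: differ → 147512
emp_id=88: salary=159077 vs 32000: differ → 159077
emp_id=89: salary=88057 vs 32000: differ → 88057

56073, 38896, 50928, 53352, 64684, NULL, NULL, 147512, 159077, 88057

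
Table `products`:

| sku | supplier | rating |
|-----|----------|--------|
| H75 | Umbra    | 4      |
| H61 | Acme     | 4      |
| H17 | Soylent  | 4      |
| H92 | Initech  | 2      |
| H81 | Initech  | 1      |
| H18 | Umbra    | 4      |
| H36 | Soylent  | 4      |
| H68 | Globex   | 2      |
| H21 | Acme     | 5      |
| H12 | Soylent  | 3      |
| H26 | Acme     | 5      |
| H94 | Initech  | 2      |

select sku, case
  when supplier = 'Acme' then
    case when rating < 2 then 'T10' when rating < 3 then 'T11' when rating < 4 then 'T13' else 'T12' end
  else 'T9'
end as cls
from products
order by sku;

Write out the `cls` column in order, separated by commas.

T9, T9, T9, T12, T12, T9, T12, T9, T9, T9, T9, T9

sku=H12: supplier='Soylent' → outer ELSE → T9
sku=H17: supplier='Soylent' → outer ELSE → T9
sku=H18: supplier='Umbra' → outer ELSE → T9
sku=H21: supplier='Acme' → inner[ELSE] → T12
sku=H26: supplier='Acme' → inner[ELSE] → T12
sku=H36: supplier='Soylent' → outer ELSE → T9
sku=H61: supplier='Acme' → inner[ELSE] → T12
sku=H68: supplier='Globex' → outer ELSE → T9
sku=H75: supplier='Umbra' → outer ELSE → T9
sku=H81: supplier='Initech' → outer ELSE → T9
sku=H92: supplier='Initech' → outer ELSE → T9
sku=H94: supplier='Initech' → outer ELSE → T9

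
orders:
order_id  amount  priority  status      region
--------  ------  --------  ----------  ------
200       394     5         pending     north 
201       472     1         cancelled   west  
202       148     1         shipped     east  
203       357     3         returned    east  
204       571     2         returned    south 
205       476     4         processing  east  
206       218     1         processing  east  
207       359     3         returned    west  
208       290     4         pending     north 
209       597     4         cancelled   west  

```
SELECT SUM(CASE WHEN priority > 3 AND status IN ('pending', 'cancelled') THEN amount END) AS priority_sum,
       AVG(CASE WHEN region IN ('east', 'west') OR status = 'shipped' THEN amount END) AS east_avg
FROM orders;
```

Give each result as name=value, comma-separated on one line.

[priority_sum: priority > 3 AND status IN ('pending', 'cancelled')]
order_id=200: ✓ → 394
order_id=201: ✗
order_id=202: ✗
order_id=203: ✗
order_id=204: ✗
order_id=205: ✗
order_id=206: ✗
order_id=207: ✗
order_id=208: ✓ → 290
order_id=209: ✓ → 597
priority_sum = 394 + 290 + 597 = 1281
—
[east_avg: region IN ('east', 'west') OR status = 'shipped']
order_id=200: ✗
order_id=201: ✓ → 472
order_id=202: ✓ → 148
order_id=203: ✓ → 357
order_id=204: ✗
order_id=205: ✓ → 476
order_id=206: ✓ → 218
order_id=207: ✓ → 359
order_id=208: ✗
order_id=209: ✓ → 597
east_avg = (472 + 148 + 357 + 476 + 218 + 359 + 597) / 7 = 375.2857142857

priority_sum=1281, east_avg=375.2857142857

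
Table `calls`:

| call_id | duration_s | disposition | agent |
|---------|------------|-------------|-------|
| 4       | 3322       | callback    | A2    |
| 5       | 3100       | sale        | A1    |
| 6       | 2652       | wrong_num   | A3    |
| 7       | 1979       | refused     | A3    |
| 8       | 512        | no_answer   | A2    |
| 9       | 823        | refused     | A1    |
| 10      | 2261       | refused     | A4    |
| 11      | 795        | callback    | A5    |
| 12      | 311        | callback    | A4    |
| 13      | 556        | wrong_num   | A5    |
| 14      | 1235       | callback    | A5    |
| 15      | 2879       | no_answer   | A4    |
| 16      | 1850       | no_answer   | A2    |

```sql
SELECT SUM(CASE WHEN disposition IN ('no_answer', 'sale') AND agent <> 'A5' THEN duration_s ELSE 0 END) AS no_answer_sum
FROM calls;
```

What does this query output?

call_id=4: ✗
call_id=5: ✓ → 3100
call_id=6: ✗
call_id=7: ✗
call_id=8: ✓ → 512
call_id=9: ✗
call_id=10: ✗
call_id=11: ✗
call_id=12: ✗
call_id=13: ✗
call_id=14: ✗
call_id=15: ✓ → 2879
call_id=16: ✓ → 1850
no_answer_sum = 3100 + 512 + 2879 + 1850 = 8341

8341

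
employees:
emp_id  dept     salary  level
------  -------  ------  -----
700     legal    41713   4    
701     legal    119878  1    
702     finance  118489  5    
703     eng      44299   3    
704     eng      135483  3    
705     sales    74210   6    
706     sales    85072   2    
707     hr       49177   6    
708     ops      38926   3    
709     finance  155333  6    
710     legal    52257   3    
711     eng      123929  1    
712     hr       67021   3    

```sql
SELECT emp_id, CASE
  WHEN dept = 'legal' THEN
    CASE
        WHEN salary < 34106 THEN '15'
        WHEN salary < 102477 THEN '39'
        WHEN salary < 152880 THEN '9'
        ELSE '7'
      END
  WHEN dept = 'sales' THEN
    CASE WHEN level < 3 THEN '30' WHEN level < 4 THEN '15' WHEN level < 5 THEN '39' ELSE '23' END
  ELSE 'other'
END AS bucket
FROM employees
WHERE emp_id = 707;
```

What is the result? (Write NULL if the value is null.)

emp_id = 707: dept=hr, salary=49177, level=6.
dept='hr' → outer ELSE → other

other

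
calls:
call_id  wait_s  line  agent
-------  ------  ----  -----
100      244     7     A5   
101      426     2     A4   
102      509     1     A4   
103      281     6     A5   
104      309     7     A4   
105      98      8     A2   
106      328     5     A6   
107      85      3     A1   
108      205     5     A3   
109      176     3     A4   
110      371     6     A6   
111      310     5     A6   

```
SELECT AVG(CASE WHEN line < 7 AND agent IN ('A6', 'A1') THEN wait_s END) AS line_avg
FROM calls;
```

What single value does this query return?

273.5

call_id=100: ✗
call_id=101: ✗
call_id=102: ✗
call_id=103: ✗
call_id=104: ✗
call_id=105: ✗
call_id=106: ✓ → 328
call_id=107: ✓ → 85
call_id=108: ✗
call_id=109: ✗
call_id=110: ✓ → 371
call_id=111: ✓ → 310
line_avg = (328 + 85 + 371 + 310) / 4 = 273.5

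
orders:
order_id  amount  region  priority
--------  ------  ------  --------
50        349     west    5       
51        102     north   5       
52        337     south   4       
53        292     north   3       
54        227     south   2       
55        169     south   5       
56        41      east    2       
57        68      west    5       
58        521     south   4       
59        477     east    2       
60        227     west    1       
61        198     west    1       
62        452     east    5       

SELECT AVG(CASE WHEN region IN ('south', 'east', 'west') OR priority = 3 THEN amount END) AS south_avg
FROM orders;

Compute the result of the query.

279.8333333333

order_id=50: ✓ → 349
order_id=51: ✗
order_id=52: ✓ → 337
order_id=53: ✓ → 292
order_id=54: ✓ → 227
order_id=55: ✓ → 169
order_id=56: ✓ → 41
order_id=57: ✓ → 68
order_id=58: ✓ → 521
order_id=59: ✓ → 477
order_id=60: ✓ → 227
order_id=61: ✓ → 198
order_id=62: ✓ → 452
south_avg = (349 + 337 + 292 + 227 + 169 + 41 + 68 + 521 + 477 + 227 + 198 + 452) / 12 = 279.8333333333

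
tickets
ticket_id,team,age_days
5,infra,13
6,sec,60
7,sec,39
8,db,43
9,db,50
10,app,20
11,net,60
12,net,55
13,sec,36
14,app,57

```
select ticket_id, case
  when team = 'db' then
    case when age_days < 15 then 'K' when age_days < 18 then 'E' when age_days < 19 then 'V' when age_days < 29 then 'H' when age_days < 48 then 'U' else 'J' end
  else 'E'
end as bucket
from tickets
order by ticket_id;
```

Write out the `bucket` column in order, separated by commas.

ticket_id=5: team='infra' → outer ELSE → E
ticket_id=6: team='sec' → outer ELSE → E
ticket_id=7: team='sec' → outer ELSE → E
ticket_id=8: team='db' → inner[age_days < 48] → U
ticket_id=9: team='db' → inner[ELSE] → J
ticket_id=10: team='app' → outer ELSE → E
ticket_id=11: team='net' → outer ELSE → E
ticket_id=12: team='net' → outer ELSE → E
ticket_id=13: team='sec' → outer ELSE → E
ticket_id=14: team='app' → outer ELSE → E

E, E, E, U, J, E, E, E, E, E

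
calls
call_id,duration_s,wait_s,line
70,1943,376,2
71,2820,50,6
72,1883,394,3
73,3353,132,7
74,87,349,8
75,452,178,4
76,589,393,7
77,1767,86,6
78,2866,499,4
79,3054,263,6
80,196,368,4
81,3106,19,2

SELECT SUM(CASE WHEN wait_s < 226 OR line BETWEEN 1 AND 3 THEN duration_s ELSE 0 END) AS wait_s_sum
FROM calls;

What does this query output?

15324

call_id=70: ✓ → 1943
call_id=71: ✓ → 2820
call_id=72: ✓ → 1883
call_id=73: ✓ → 3353
call_id=74: ✗
call_id=75: ✓ → 452
call_id=76: ✗
call_id=77: ✓ → 1767
call_id=78: ✗
call_id=79: ✗
call_id=80: ✗
call_id=81: ✓ → 3106
wait_s_sum = 1943 + 2820 + 1883 + 3353 + 452 + 1767 + 3106 = 15324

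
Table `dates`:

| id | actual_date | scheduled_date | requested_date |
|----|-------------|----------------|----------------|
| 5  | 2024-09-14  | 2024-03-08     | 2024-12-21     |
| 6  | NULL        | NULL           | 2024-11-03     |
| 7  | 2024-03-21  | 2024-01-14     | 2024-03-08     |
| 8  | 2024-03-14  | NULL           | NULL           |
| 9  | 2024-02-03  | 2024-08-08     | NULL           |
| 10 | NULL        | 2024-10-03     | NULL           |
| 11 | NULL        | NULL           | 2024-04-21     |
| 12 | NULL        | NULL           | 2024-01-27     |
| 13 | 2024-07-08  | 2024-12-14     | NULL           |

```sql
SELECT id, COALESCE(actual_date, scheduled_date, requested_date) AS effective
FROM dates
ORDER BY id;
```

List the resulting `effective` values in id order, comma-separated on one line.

id=5: actual_date=2024-09-14 → 2024-09-14
id=6: actual_date=NULL, scheduled_date=NULL, requested_date=2024-11-03 → 2024-11-03
id=7: actual_date=2024-03-21 → 2024-03-21
id=8: actual_date=2024-03-14 → 2024-03-14
id=9: actual_date=2024-02-03 → 2024-02-03
id=10: actual_date=NULL, scheduled_date=2024-10-03 → 2024-10-03
id=11: actual_date=NULL, scheduled_date=NULL, requested_date=2024-04-21 → 2024-04-21
id=12: actual_date=NULL, scheduled_date=NULL, requested_date=2024-01-27 → 2024-01-27
id=13: actual_date=2024-07-08 → 2024-07-08

2024-09-14, 2024-11-03, 2024-03-21, 2024-03-14, 2024-02-03, 2024-10-03, 2024-04-21, 2024-01-27, 2024-07-08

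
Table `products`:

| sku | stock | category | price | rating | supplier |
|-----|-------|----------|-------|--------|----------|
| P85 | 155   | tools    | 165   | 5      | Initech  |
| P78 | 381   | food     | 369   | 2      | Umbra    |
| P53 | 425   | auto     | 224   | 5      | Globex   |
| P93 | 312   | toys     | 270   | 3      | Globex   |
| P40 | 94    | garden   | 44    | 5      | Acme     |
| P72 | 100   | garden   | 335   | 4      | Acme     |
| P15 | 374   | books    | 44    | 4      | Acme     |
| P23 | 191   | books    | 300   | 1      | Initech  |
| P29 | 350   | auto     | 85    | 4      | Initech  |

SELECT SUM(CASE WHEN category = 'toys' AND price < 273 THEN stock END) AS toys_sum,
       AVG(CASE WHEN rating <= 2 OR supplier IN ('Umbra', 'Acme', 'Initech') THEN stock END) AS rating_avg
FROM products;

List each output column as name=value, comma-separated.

[toys_sum: category = 'toys' AND price < 273]
sku=P85: ✗
sku=P78: ✗
sku=P53: ✗
sku=P93: ✓ → 312
sku=P40: ✗
sku=P72: ✗
sku=P15: ✗
sku=P23: ✗
sku=P29: ✗
toys_sum = 312
—
[rating_avg: rating <= 2 OR supplier IN ('Umbra', 'Acme', 'Initech')]
sku=P85: ✓ → 155
sku=P78: ✓ → 381
sku=P53: ✗
sku=P93: ✗
sku=P40: ✓ → 94
sku=P72: ✓ → 100
sku=P15: ✓ → 374
sku=P23: ✓ → 191
sku=P29: ✓ → 350
rating_avg = (155 + 381 + 94 + 100 + 374 + 191 + 350) / 7 = 235

toys_sum=312, rating_avg=235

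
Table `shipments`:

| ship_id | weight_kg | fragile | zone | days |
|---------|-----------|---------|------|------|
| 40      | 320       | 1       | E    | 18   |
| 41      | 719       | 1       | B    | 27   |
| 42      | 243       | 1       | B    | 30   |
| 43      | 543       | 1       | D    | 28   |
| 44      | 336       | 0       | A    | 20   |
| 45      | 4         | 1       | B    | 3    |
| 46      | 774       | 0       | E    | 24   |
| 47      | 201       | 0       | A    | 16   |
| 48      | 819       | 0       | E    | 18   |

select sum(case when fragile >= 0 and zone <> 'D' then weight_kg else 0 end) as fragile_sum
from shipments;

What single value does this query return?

ship_id=40: ✓ → 320
ship_id=41: ✓ → 719
ship_id=42: ✓ → 243
ship_id=43: ✗
ship_id=44: ✓ → 336
ship_id=45: ✓ → 4
ship_id=46: ✓ → 774
ship_id=47: ✓ → 201
ship_id=48: ✓ → 819
fragile_sum = 320 + 719 + 243 + 336 + 4 + 774 + 201 + 819 = 3416

3416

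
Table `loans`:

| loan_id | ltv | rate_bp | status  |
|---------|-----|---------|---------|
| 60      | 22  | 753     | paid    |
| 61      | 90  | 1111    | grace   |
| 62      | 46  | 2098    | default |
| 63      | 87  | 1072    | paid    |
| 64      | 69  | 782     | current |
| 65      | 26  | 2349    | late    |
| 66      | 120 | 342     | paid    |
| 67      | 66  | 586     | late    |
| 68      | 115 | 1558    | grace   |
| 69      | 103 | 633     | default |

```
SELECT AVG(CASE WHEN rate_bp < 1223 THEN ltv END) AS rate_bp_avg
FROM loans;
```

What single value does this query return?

79.5714285714

loan_id=60: ✓ → 22
loan_id=61: ✓ → 90
loan_id=62: ✗
loan_id=63: ✓ → 87
loan_id=64: ✓ → 69
loan_id=65: ✗
loan_id=66: ✓ → 120
loan_id=67: ✓ → 66
loan_id=68: ✗
loan_id=69: ✓ → 103
rate_bp_avg = (22 + 90 + 87 + 69 + 120 + 66 + 103) / 7 = 79.5714285714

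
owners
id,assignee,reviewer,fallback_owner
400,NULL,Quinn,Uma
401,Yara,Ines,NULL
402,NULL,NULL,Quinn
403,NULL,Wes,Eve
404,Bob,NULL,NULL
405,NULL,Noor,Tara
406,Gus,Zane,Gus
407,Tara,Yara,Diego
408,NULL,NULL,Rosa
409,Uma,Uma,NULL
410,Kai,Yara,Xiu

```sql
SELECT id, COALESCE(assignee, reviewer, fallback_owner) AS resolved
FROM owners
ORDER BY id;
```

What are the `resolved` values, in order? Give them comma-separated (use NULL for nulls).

id=400: assignee=NULL, reviewer=Quinn → Quinn
id=401: assignee=Yara → Yara
id=402: assignee=NULL, reviewer=NULL, fallback_owner=Quinn → Quinn
id=403: assignee=NULL, reviewer=Wes → Wes
id=404: assignee=Bob → Bob
id=405: assignee=NULL, reviewer=Noor → Noor
id=406: assignee=Gus → Gus
id=407: assignee=Tara → Tara
id=408: assignee=NULL, reviewer=NULL, fallback_owner=Rosa → Rosa
id=409: assignee=Uma → Uma
id=410: assignee=Kai → Kai

Quinn, Yara, Quinn, Wes, Bob, Noor, Gus, Tara, Rosa, Uma, Kai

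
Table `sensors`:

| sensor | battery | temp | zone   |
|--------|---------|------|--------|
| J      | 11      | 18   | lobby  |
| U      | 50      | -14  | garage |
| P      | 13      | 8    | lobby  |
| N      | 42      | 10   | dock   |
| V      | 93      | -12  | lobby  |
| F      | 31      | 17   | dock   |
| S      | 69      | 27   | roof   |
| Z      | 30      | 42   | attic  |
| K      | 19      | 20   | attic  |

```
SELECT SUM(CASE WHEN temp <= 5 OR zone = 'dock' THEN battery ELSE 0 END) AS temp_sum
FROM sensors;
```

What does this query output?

216

sensor=J: ✗
sensor=U: ✓ → 50
sensor=P: ✗
sensor=N: ✓ → 42
sensor=V: ✓ → 93
sensor=F: ✓ → 31
sensor=S: ✗
sensor=Z: ✗
sensor=K: ✗
temp_sum = 50 + 42 + 93 + 31 = 216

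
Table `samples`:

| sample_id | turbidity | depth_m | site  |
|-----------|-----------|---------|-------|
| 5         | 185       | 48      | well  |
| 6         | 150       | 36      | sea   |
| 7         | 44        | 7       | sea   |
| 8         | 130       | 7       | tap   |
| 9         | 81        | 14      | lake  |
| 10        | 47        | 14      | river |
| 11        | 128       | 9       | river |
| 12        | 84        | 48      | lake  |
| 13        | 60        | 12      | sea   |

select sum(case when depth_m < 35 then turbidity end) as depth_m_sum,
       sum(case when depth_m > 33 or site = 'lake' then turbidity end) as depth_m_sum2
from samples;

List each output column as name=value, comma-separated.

[depth_m_sum: depth_m < 35]
sample_id=5: ✗
sample_id=6: ✗
sample_id=7: ✓ → 44
sample_id=8: ✓ → 130
sample_id=9: ✓ → 81
sample_id=10: ✓ → 47
sample_id=11: ✓ → 128
sample_id=12: ✗
sample_id=13: ✓ → 60
depth_m_sum = 44 + 130 + 81 + 47 + 128 + 60 = 490
—
[depth_m_sum2: depth_m > 33 or site = 'lake']
sample_id=5: ✓ → 185
sample_id=6: ✓ → 150
sample_id=7: ✗
sample_id=8: ✗
sample_id=9: ✓ → 81
sample_id=10: ✗
sample_id=11: ✗
sample_id=12: ✓ → 84
sample_id=13: ✗
depth_m_sum2 = 185 + 150 + 81 + 84 = 500

depth_m_sum=490, depth_m_sum2=500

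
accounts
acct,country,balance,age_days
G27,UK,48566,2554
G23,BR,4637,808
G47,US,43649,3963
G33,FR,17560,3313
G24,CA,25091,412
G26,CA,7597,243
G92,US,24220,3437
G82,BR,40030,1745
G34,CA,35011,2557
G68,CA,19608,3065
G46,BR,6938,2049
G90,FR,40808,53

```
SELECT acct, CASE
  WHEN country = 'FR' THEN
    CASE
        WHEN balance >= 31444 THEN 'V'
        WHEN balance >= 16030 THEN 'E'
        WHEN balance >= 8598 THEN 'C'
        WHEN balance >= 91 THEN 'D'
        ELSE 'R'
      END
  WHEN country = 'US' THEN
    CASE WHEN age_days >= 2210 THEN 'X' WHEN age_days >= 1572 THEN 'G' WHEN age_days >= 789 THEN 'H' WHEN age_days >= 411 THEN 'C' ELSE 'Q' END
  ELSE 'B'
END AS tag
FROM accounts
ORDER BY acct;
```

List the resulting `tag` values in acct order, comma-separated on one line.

B, B, B, B, E, B, B, X, B, B, V, X

acct=G23: country='BR' → outer ELSE → B
acct=G24: country='CA' → outer ELSE → B
acct=G26: country='CA' → outer ELSE → B
acct=G27: country='UK' → outer ELSE → B
acct=G33: country='FR' → inner[balance >= 16030] → E
acct=G34: country='CA' → outer ELSE → B
acct=G46: country='BR' → outer ELSE → B
acct=G47: country='US' → inner[age_days >= 2210] → X
acct=G68: country='CA' → outer ELSE → B
acct=G82: country='BR' → outer ELSE → B
acct=G90: country='FR' → inner[balance >= 31444] → V
acct=G92: country='US' → inner[age_days >= 2210] → X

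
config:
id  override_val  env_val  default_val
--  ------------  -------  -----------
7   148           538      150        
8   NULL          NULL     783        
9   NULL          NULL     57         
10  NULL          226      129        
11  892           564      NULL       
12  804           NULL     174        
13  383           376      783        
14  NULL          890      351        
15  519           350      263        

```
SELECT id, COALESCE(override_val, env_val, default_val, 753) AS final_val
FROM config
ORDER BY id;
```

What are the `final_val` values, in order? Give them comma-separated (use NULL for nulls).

148, 783, 57, 226, 892, 804, 383, 890, 519

id=7: override_val=148 → 148
id=8: override_val=NULL, env_val=NULL, default_val=783 → 783
id=9: override_val=NULL, env_val=NULL, default_val=57 → 57
id=10: override_val=NULL, env_val=226 → 226
id=11: override_val=892 → 892
id=12: override_val=804 → 804
id=13: override_val=383 → 383
id=14: override_val=NULL, env_val=890 → 890
id=15: override_val=519 → 519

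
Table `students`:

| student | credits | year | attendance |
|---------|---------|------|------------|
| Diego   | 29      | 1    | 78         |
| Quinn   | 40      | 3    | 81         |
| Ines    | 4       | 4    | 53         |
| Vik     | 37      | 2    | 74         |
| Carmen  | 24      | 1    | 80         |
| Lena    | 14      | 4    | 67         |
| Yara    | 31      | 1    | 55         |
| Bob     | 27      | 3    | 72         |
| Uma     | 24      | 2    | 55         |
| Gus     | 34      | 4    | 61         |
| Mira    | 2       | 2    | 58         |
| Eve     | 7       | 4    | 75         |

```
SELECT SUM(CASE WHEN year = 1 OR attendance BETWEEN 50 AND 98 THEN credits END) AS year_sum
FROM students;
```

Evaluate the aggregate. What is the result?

273

student=Diego: ✓ → 29
student=Quinn: ✓ → 40
student=Ines: ✓ → 4
student=Vik: ✓ → 37
student=Carmen: ✓ → 24
student=Lena: ✓ → 14
student=Yara: ✓ → 31
student=Bob: ✓ → 27
student=Uma: ✓ → 24
student=Gus: ✓ → 34
student=Mira: ✓ → 2
student=Eve: ✓ → 7
year_sum = 29 + 40 + 4 + 37 + 24 + 14 + 31 + 27 + 24 + 34 + 2 + 7 = 273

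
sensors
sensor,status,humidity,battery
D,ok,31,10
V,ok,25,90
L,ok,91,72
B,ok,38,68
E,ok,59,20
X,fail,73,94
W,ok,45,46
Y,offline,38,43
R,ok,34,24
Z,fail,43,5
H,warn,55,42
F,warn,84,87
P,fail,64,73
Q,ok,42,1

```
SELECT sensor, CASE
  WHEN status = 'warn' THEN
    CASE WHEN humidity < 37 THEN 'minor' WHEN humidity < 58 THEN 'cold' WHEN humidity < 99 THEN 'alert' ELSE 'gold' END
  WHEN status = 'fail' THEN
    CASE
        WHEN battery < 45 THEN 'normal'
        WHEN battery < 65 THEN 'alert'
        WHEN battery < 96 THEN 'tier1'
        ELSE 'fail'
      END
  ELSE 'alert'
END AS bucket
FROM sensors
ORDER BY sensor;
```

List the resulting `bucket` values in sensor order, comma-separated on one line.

sensor=B: status='ok' → outer ELSE → alert
sensor=D: status='ok' → outer ELSE → alert
sensor=E: status='ok' → outer ELSE → alert
sensor=F: status='warn' → inner[humidity < 99] → alert
sensor=H: status='warn' → inner[humidity < 58] → cold
sensor=L: status='ok' → outer ELSE → alert
sensor=P: status='fail' → inner[battery < 96] → tier1
sensor=Q: status='ok' → outer ELSE → alert
sensor=R: status='ok' → outer ELSE → alert
sensor=V: status='ok' → outer ELSE → alert
sensor=W: status='ok' → outer ELSE → alert
sensor=X: status='fail' → inner[battery < 96] → tier1
sensor=Y: status='offline' → outer ELSE → alert
sensor=Z: status='fail' → inner[battery < 45] → normal

alert, alert, alert, alert, cold, alert, tier1, alert, alert, alert, alert, tier1, alert, normal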